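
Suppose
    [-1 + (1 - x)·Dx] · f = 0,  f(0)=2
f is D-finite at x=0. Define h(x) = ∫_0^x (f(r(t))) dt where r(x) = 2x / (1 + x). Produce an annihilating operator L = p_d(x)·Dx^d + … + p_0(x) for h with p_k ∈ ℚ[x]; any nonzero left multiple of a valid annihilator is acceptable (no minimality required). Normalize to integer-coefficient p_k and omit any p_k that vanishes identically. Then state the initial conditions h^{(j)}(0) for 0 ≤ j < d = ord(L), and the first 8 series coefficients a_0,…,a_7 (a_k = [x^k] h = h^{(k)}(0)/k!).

f: a_k = 2, 2, 2, 2, 2, 2, 2, 2, …
Change of var in L_f (x↦r) gives L₀.
h=∫h₀ ⇒ L = L₀·Dx.
L = 2·Dx + (-1 + x^2)·Dx^2  (order 2).
h: a_k = 0, 2, 2, 4/3, 1, 4/5, 2/3, 4/7, …
ICs: h(0) = 0, h′(0) = 2.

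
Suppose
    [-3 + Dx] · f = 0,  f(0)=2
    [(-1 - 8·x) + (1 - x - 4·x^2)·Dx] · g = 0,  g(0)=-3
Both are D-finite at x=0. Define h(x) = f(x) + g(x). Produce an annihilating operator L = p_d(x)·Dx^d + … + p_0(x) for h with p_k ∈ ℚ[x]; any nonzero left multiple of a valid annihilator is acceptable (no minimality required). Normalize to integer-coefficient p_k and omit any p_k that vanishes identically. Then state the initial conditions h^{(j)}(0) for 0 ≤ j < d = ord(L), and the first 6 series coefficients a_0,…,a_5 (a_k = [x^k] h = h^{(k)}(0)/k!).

L = (21 + 9·x + 396·x^2 + 288·x^3) + (-1 - 42·x - 159·x^2 + 72·x^3 + 144·x^4)·Dx + (-2 + 13·x + 9·x^2 - 56·x^3 - 48·x^4)·Dx^2  (order 2).
h: a_k = -1, 3, -6, -18, -321/4, -3819/20, …
ICs: h(0) = -1, h′(0) = 3.

f: a_k = 2, 6, 9, 9, 27/4, 81/20, …
g: a_k = -3, -3, -15, -27, -87, -195, …
Weyl lclm of L_f,L_g ⇒ L₀ (ord ≤ 2).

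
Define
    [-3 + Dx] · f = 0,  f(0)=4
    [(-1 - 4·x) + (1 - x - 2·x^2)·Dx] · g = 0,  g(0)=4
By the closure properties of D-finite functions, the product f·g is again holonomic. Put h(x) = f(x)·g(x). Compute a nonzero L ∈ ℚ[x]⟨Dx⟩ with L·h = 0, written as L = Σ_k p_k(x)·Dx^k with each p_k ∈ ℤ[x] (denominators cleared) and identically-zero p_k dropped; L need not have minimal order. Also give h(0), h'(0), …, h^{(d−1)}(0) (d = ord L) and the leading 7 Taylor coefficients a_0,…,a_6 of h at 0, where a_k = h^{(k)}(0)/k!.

f: a_k = 4, 12, 18, 18, 27/2, 81/10, 81/20, …
g: a_k = 4, 4, 12, 20, 44, 84, 172, …
h₀=f·g: eliminate ⇒ L₀, order ≤ 1·1.
L = (4 + x - 6·x^2) + (-1 + x + 2·x^2)·Dx  (order 1).
h: a_k = 16, 64, 168, 368, 758, 7632/5, 15293/5, …
ICs: h(0) = 16.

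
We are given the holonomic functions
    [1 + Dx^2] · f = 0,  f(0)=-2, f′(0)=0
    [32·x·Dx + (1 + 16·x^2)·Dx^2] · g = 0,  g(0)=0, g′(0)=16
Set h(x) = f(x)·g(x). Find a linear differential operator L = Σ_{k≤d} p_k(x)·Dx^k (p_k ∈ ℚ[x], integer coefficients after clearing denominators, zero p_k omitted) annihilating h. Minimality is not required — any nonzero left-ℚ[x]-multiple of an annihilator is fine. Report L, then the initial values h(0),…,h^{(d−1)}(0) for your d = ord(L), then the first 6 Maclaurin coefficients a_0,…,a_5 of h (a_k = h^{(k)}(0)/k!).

f: a_k = -2, 0, 1, 0, -1/12, 0, …
g: a_k = 0, 16, 0, -256/3, 0, 4096/5, …
Sym-product of L_f,L_g gives L₀ (≤ ord 4).
L = (1105 + 51776·x^2 + 22016·x^4 + 16384·x^6 + 65536·x^8) + (2112·x + 35840·x^3 + 49152·x^5 + 262144·x^7)·Dx + (1122 + 52352·x^2 + 27648·x^4 + 32768·x^6 + 131072·x^8)·Dx^2 + (2112·x + 35840·x^3 + 49152·x^5 + 262144·x^7)·Dx^3 + (17 + 576·x^2 + 5632·x^4 + 16384·x^6 + 65536·x^8)·Dx^4  (order 4).
h: a_k = 0, -32, 0, 560/3, 0, -25876/15, …
ICs: h(0) = 0, h′(0) = -32, h′′(0) = 0, h′′′(0) = 1120.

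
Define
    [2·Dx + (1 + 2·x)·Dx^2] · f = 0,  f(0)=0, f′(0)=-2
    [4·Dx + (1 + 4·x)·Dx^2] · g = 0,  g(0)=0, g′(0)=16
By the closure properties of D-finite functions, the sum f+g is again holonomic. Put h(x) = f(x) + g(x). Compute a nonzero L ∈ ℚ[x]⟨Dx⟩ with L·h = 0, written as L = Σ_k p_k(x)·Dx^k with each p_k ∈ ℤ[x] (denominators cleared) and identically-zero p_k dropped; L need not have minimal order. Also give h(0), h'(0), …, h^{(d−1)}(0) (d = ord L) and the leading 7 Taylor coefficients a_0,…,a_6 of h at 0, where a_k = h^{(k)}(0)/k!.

f: a_k = 0, -2, 2, -8/3, 4, -32/5, 32/3, …
g: a_k = 0, 16, -32, 256/3, -256, 4096/5, -8192/3, …
h₀=f+g: left-lcm gives L₀, ord ≤ 4.
L = 16·Dx + (12 + 32·x)·Dx^2 + (1 + 6·x + 8·x^2)·Dx^3  (order 3).
h: a_k = 0, 14, -30, 248/3, -252, 4064/5, -2720, …
ICs: h(0) = 0, h′(0) = 14, h′′(0) = -60.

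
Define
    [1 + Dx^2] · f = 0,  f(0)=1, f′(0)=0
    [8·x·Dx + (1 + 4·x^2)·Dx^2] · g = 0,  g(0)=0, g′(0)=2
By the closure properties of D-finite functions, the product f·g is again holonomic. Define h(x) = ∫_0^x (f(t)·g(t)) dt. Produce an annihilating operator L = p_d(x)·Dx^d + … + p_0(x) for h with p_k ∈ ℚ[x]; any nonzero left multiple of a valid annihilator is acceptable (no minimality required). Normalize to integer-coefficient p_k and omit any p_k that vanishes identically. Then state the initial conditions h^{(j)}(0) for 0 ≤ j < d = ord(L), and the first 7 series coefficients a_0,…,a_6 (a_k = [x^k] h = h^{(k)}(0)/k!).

L = (85 + 944·x^2 + 416·x^4 + 256·x^6 + 256·x^8)·Dx + (144·x + 704·x^3 + 768·x^5 + 1024·x^7)·Dx^2 + (90 + 992·x^2 + 576·x^4 + 512·x^6 + 512·x^8)·Dx^3 + (144·x + 704·x^3 + 768·x^5 + 1024·x^7)·Dx^4 + (5 + 48·x^2 + 160·x^4 + 256·x^6 + 256·x^8)·Dx^5  (order 5).
h: a_k = 0, 0, 1, 0, -11/12, 0, 469/360, …
ICs: h(0) = 0, h′(0) = 0, h′′(0) = 2, h′′′(0) = 0, h′′′′(0) = -22.

f: a_k = 1, 0, -1/2, 0, 1/24, 0, -1/720, …
g: a_k = 0, 2, 0, -8/3, 0, 32/5, 0, …
f·g: L₀ = L_f ⊗_s L_g, ord ≤ 2·2.
∫: right-multiply L₀ by Dx.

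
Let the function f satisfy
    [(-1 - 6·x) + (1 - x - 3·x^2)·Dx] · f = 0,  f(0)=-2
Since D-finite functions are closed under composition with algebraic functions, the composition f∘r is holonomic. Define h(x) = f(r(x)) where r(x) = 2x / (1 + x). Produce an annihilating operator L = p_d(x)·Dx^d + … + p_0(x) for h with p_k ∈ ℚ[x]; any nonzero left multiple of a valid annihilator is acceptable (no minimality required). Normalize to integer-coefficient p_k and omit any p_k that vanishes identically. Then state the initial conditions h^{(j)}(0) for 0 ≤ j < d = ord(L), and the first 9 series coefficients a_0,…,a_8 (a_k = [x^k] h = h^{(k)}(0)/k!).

f: a_k = -2, -2, -8, -14, -38, -80, -194, -434, -1016, …
h₀=f(r): pull back L_f along r ⇒ L₀.
L = (2 + 26·x) + (-1 - x + 13·x^2 + 13·x^3)·Dx  (order 1).
h: a_k = -2, -4, -28, -52, -364, -676, -4732, -8788, -61516, …
ICs: h(0) = -2.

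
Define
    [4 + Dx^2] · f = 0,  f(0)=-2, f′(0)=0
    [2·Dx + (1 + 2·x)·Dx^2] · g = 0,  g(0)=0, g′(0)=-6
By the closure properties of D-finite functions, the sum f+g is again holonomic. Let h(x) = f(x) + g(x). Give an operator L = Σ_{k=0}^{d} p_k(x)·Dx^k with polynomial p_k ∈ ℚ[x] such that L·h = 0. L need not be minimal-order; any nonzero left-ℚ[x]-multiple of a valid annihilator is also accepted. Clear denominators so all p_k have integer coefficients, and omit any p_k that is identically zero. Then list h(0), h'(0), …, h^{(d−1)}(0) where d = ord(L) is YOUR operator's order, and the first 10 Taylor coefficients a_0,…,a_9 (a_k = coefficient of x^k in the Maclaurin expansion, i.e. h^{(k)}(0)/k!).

L = (56 + 32·x + 32·x^2)·Dx + (12 + 40·x + 48·x^2 + 32·x^3)·Dx^2 + (14 + 8·x + 8·x^2)·Dx^3 + (3 + 10·x + 12·x^2 + 8·x^3)·Dx^4  (order 4).
h: a_k = -2, -6, 10, -8, 32/3, -96/5, 1448/45, -384/7, 30236/315, -512/3, …
ICs: h(0) = -2, h′(0) = -6, h′′(0) = 20, h′′′(0) = -48.

f: a_k = -2, 0, 4, 0, -4/3, 0, 8/45, 0, -4/315, 0, …
g: a_k = 0, -6, 6, -8, 12, -96/5, 32, -384/7, 96, -512/3, …
L₀ := lclm(L_f,L_g); ord L₀ ≤ 2+2.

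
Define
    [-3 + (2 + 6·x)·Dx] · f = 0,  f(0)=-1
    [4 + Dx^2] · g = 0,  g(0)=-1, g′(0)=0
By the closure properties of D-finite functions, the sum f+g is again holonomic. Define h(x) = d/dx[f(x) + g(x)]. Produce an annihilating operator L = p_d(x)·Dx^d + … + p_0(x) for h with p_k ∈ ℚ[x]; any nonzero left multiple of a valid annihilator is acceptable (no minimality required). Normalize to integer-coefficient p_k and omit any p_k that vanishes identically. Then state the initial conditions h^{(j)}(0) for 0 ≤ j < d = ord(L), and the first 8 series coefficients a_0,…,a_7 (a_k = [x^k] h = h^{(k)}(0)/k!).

L = (-1812 - 1152·x - 1728·x^2) + (-344 - 1800·x - 3456·x^2 - 3456·x^3)·Dx + (-453 - 288·x - 432·x^2)·Dx^2 + (-86 - 450·x - 864·x^2 - 864·x^3)·Dx^3  (order 3).
h: a_k = -3/2, 25/4, -81/16, 959/96, -8505/256, 693001/7680, -505197/2048, 886555199/1290240, …
ICs: h(0) = -3/2, h′(0) = 25/4, h′′(0) = -81/8.

f: a_k = -1, -3/2, 9/8, -27/16, 405/128, -1701/256, 15309/1024, -72171/2048, …
g: a_k = -1, 0, 2, 0, -2/3, 0, 4/45, 0, …
Sum ⇒ L₀ = lclm(L_f,L_g) in ℚ(x)⟨Dx⟩.
Differentiate: ansatz ord ≤ ord L₀ ⇒ L.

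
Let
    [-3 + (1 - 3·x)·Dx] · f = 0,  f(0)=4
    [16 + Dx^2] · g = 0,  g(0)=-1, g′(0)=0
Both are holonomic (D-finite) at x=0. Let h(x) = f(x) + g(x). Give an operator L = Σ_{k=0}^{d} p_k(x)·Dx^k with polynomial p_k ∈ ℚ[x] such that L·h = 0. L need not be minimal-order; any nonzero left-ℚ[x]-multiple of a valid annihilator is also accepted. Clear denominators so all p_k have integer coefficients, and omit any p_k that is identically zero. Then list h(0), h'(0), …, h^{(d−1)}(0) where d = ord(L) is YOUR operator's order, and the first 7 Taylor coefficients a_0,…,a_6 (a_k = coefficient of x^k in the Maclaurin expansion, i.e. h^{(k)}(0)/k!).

L = (1680 - 2304·x + 3456·x^2) + (-272 + 1584·x - 3456·x^2 + 3456·x^3)·Dx + (105 - 144·x + 216·x^2)·Dx^2 + (-17 + 99·x - 216·x^2 + 216·x^3)·Dx^3  (order 3).
h: a_k = 3, 12, 44, 108, 940/3, 972, 131476/45, …
ICs: h(0) = 3, h′(0) = 12, h′′(0) = 88.

f: a_k = 4, 12, 36, 108, 324, 972, 2916, …
g: a_k = -1, 0, 8, 0, -32/3, 0, 256/45, …
Sum ⇒ L₀ = lclm(L_f,L_g) in ℚ(x)⟨Dx⟩.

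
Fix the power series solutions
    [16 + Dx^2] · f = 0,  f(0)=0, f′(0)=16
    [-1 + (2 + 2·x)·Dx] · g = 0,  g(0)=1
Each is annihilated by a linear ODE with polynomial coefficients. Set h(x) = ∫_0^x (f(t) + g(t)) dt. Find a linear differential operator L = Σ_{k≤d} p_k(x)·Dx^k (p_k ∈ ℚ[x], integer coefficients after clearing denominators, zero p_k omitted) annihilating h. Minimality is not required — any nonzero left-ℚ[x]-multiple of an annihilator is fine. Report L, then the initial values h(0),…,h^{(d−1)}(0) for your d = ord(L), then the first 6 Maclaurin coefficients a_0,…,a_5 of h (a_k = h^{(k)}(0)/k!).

f: a_k = 0, 16, 0, -128/3, 0, 512/15, …
g: a_k = 1, 1/2, -1/8, 1/16, -5/128, 7/256, …
h₀=f+g: left-lcm gives L₀, ord ≤ 3.
h=∫h₀ ⇒ L = L₀·Dx.
L = (-1072 - 2048·x - 1024·x^2)·Dx + (2016 + 6112·x + 6144·x^2 + 2048·x^3)·Dx^2 + (-67 - 128·x - 64·x^2)·Dx^3 + (126 + 382·x + 384·x^2 + 128·x^3)·Dx^4  (order 4).
h: a_k = 0, 1, 33/4, -1/24, -2045/192, -1/128, …
ICs: h(0) = 0, h′(0) = 1, h′′(0) = 33/2, h′′′(0) = -1/4.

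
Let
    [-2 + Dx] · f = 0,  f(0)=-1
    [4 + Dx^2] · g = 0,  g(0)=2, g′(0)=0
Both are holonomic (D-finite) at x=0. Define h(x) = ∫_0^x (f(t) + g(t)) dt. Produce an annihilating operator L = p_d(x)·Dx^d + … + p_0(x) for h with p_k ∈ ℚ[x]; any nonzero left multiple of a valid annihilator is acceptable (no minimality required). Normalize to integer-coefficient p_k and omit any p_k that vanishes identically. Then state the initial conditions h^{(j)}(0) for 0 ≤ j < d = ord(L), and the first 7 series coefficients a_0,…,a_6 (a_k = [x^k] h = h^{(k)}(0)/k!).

f: a_k = -1, -2, -2, -4/3, -2/3, -4/15, -4/45, …
g: a_k = 2, 0, -4, 0, 4/3, 0, -8/45, …
L₀ := lclm(L_f,L_g); ord L₀ ≤ 1+2.
h=∫h₀ ⇒ L = L₀·Dx.
L = -8·Dx + 4·Dx^2 - 2·Dx^3 + Dx^4  (order 4).
h: a_k = 0, 1, -1, -2, -1/3, 2/15, -2/45, …
ICs: h(0) = 0, h′(0) = 1, h′′(0) = -2, h′′′(0) = -12.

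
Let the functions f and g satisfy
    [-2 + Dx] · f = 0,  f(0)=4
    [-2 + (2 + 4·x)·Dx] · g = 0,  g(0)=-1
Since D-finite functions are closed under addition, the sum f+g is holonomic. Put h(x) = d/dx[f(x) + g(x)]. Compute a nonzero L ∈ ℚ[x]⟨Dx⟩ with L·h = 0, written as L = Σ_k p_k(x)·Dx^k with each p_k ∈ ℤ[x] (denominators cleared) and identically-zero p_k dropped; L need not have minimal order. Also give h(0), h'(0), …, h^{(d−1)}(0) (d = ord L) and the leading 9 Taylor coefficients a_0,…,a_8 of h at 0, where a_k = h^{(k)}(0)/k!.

L = (-10 - 8·x) + (-1 - 16·x - 16·x^2)·Dx + (3 + 10·x + 8·x^2)·Dx^2  (order 2).
h: a_k = 7, 17, 29/2, 79/6, 23/24, 1201/120, -9883/720, 136159/5040, -2024977/40320, …
ICs: h(0) = 7, h′(0) = 17.

f: a_k = 4, 8, 8, 16/3, 8/3, 16/15, 16/45, 32/315, 8/315, …
g: a_k = -1, -1, 1/2, -1/2, 5/8, -7/8, 21/16, -33/16, 429/128, …
L₀ := lclm(L_f,L_g); ord L₀ ≤ 1+1.
h=h₀': d/dx-closure on L₀ ⇒ L.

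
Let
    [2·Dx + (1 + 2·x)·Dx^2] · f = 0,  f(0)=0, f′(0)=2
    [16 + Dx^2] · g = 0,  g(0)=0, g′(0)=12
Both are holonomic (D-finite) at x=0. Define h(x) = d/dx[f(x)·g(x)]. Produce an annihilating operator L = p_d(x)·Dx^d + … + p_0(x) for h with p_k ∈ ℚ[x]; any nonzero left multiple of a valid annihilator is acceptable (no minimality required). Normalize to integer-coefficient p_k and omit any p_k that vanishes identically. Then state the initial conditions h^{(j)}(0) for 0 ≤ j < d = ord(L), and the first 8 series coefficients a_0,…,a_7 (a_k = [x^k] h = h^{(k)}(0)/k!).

f: a_k = 0, 2, -2, 8/3, -4, 32/5, -32/3, 128/7, …
g: a_k = 0, 12, 0, -32, 0, 128/5, 0, -1024/105, …
Product ⇒ symmetric product L₀, ord ≤ 4.
Derive L from L₀ (diff closure).
L = (-896 + 28672·x + 282624·x^2 + 1032192·x^3 + 1826816·x^4 + 1572864·x^5 + 524288·x^6) + (576 + 12416·x + 66560·x^2 + 153600·x^3 + 163840·x^4 + 65536·x^5)·Dx + (280 + 6592·x + 44480·x^2 + 141312·x^3 + 234496·x^4 + 196608·x^5 + 65536·x^6)·Dx^2 + (36 + 776·x + 4160·x^2 + 9600·x^3 + 10240·x^4 + 4096·x^5)·Dx^3 + (21 + 300·x + 1676·x^2 + 4800·x^3 + 7520·x^4 + 6144·x^5 + 2048·x^6)·Dx^4  (order 4).
h: a_k = 0, 48, -72, -128, 80, 256, -1792/5, 53248/105, …
ICs: h(0) = 0, h′(0) = 48, h′′(0) = -144, h′′′(0) = -768.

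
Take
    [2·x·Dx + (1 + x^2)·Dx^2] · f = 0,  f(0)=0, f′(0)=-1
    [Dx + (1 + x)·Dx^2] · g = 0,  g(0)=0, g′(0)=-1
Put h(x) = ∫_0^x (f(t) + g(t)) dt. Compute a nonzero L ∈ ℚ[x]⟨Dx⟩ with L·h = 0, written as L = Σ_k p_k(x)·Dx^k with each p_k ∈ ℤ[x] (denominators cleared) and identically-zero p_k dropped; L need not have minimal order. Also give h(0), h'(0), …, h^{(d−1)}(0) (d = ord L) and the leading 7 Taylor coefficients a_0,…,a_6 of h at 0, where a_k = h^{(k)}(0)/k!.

f: a_k = 0, -1, 0, 1/3, 0, -1/5, 0, …
g: a_k = 0, -1, 1/2, -1/3, 1/4, -1/5, 1/6, …
h₀=f+g: left-lcm gives L₀, ord ≤ 4.
∫: right-multiply L₀ by Dx.
L = (-2 - 6·x + 6·x^2 + 2·x^3)·Dx^2 + (-4 - 4·x + 12·x^3 + 4·x^4)·Dx^3 + (-1 + x + 2·x^2 + 2·x^3 + 3·x^4 + x^5)·Dx^4  (order 4).
h: a_k = 0, 0, -1, 1/6, 0, 1/20, -1/15, …
ICs: h(0) = 0, h′(0) = 0, h′′(0) = -2, h′′′(0) = 1.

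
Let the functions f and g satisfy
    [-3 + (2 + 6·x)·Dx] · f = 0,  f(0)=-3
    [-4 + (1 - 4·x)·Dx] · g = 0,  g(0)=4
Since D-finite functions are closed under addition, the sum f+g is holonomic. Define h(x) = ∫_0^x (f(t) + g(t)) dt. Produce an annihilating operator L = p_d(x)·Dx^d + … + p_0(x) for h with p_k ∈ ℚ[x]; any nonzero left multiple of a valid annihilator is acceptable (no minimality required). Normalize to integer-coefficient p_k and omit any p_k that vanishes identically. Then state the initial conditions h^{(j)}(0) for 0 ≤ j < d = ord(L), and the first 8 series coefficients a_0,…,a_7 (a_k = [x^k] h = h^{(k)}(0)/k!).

L = (228 + 432·x)·Dx + (-137 - 696·x - 1296·x^2)·Dx^2 + (10 + 62·x - 192·x^2 - 864·x^3)·Dx^3  (order 3).
h: a_k = 0, 1, 23/4, 539/24, 4015/64, 132287/640, 1043473/1536, 16823143/7168, …
ICs: h(0) = 0, h′(0) = 1, h′′(0) = 23/2.

f: a_k = -3, -9/2, 27/8, -81/16, 1215/128, -5103/256, 45927/1024, -216513/2048, …
g: a_k = 4, 16, 64, 256, 1024, 4096, 16384, 65536, …
f+g: L₀ = lclm(L_f,L_g), ord ≤ 1+1.
h=∫₀ˣh₀: take L = L₀·Dx.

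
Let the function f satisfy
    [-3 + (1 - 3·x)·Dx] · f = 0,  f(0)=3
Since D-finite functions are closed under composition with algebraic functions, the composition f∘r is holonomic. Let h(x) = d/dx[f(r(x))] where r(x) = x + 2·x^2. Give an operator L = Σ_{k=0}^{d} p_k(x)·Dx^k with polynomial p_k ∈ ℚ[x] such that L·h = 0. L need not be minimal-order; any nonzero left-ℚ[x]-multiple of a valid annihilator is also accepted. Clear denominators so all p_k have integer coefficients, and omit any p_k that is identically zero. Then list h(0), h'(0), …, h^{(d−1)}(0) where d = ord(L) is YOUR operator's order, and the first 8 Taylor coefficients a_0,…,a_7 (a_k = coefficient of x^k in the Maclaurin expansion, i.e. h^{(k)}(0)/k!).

f: a_k = 3, 9, 27, 81, 243, 729, 2187, 6561, …
Change of var in L_f (x↦r) gives L₀.
h=h₀': d/dx-closure on L₀ ⇒ L.
L = (10 + 36·x + 72·x^2) + (-1 - x + 18·x^2 + 24·x^3)·Dx  (order 1).
h: a_k = 9, 90, 567, 3348, 18225, 95742, 488187, 2439720, …
ICs: h(0) = 9.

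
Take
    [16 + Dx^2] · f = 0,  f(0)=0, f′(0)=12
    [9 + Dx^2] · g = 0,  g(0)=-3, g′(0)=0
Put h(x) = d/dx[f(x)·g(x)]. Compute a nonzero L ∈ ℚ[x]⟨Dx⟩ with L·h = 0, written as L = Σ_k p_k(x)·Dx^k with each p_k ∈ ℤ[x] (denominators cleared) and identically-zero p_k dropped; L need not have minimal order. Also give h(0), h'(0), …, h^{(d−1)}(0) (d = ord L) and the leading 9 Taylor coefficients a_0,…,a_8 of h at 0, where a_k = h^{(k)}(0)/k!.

L = 49 + 50·Dx^2 + Dx^4  (order 4).
h: a_k = -36, 0, 774, 0, -6303/2, 0, 102943/20, 0, -5044201/1120, …
ICs: h(0) = -36, h′(0) = 0, h′′(0) = 1548, h′′′(0) = 0.

f: a_k = 0, 12, 0, -32, 0, 128/5, 0, -1024/105, 0, …
g: a_k = -3, 0, 27/2, 0, -81/8, 0, 243/80, 0, -2187/4480, …
Product ⇒ symmetric product L₀, ord ≤ 4.
Derive L from L₀ (diff closure).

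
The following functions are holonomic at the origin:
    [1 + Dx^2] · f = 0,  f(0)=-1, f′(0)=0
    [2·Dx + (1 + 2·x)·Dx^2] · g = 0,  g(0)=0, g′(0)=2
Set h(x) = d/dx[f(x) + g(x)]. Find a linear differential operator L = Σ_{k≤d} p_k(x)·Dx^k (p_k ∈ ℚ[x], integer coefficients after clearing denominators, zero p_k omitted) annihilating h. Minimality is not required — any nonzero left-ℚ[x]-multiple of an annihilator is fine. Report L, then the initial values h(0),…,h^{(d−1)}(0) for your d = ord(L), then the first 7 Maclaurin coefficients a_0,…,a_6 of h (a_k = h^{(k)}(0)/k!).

f: a_k = -1, 0, 1/2, 0, -1/24, 0, 1/720, …
g: a_k = 0, 2, -2, 8/3, -4, 32/5, -32/3, …
Sum ⇒ L₀ = lclm(L_f,L_g) in ℚ(x)⟨Dx⟩.
Derive L from L₀ (diff closure).
L = (50 + 8·x + 8·x^2) + (9 + 22·x + 12·x^2 + 8·x^3)·Dx + (50 + 8·x + 8·x^2)·Dx^2 + (9 + 22·x + 12·x^2 + 8·x^3)·Dx^3  (order 3).
h: a_k = 2, -3, 8, -97/6, 32, -7679/120, 128, …
ICs: h(0) = 2, h′(0) = -3, h′′(0) = 16.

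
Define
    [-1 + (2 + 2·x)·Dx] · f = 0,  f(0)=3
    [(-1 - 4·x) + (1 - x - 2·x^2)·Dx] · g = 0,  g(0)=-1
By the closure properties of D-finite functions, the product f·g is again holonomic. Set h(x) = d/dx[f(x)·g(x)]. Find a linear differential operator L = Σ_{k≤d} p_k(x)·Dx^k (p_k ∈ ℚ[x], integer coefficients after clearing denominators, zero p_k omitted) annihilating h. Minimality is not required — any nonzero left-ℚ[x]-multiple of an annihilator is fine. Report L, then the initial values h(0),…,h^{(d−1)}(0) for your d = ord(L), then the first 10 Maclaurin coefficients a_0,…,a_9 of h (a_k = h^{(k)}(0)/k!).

L = (9 + 20·x + 20·x^2) + (-2 - 2·x + 8·x^2 + 8·x^3)·Dx  (order 1).
h: a_k = -9/2, -81/4, -927/16, -5049/32, -100035/256, -482247/512, -4491963/2048, -20553993/4096, -739615563/65536, -3287873115/131072, …
ICs: h(0) = -9/2.

f: a_k = 3, 3/2, -3/8, 3/16, -15/128, 21/256, -63/1024, 99/2048, -1287/32768, 2145/65536, …
g: a_k = -1, -1, -3, -5, -11, -21, -43, -85, -171, -341, …
L₀ := L_f ⊗_s L_g (sym. prod.), ord ≤ 1.
Differentiate: ansatz ord ≤ ord L₀ ⇒ L.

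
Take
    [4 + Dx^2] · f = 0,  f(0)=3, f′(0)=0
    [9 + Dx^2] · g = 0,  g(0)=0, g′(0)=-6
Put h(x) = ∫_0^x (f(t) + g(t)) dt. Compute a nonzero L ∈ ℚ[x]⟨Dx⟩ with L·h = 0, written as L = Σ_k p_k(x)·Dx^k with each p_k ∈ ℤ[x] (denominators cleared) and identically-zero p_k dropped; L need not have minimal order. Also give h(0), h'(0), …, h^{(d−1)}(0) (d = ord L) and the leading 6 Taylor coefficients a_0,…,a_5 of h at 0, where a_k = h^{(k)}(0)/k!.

L = 36·Dx + 13·Dx^3 + Dx^5  (order 5).
h: a_k = 0, 3, -3, -2, 9/4, 2/5, …
ICs: h(0) = 0, h′(0) = 3, h′′(0) = -6, h′′′(0) = -12, h′′′′(0) = 54.

f: a_k = 3, 0, -6, 0, 2, 0, …
g: a_k = 0, -6, 0, 9, 0, -81/20, …
h₀=f+g: left-lcm gives L₀, ord ≤ 4.
h=∫h₀ ⇒ L = L₀·Dx.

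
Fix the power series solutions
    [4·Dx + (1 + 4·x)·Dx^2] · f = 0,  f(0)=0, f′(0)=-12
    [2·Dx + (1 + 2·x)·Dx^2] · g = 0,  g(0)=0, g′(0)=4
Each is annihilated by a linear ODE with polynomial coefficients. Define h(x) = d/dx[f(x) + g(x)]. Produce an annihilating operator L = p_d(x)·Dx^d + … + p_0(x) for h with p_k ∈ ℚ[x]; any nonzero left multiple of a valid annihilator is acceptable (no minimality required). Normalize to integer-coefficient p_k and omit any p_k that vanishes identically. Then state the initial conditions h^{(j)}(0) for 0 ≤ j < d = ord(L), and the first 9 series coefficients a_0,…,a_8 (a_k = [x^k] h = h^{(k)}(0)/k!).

f: a_k = 0, -12, 24, -64, 192, -3072/5, 2048, -49152/7, 24576, …
g: a_k = 0, 4, -4, 16/3, -8, 64/5, -64/3, 256/7, -64, …
Sum ⇒ L₀ = lclm(L_f,L_g) in ℚ(x)⟨Dx⟩.
Derive L from L₀ (diff closure).
L = 16 + (12 + 32·x)·Dx + (1 + 6·x + 8·x^2)·Dx^2  (order 2).
h: a_k = -8, 40, -176, 736, -3008, 12160, -48896, 196096, -785408, …
ICs: h(0) = -8, h′(0) = 40.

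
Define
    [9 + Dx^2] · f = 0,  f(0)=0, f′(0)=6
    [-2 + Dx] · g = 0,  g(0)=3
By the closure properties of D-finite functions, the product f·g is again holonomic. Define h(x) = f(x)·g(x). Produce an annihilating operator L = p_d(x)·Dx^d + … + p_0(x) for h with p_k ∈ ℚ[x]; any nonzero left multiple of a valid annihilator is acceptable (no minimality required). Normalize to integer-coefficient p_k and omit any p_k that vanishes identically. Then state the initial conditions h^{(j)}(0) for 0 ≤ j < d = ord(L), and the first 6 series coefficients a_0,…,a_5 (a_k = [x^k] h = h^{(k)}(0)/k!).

L = 13 - 4·Dx + Dx^2  (order 2).
h: a_k = 0, 18, 36, 9, -30, -597/20, …
ICs: h(0) = 0, h′(0) = 18.

f: a_k = 0, 6, 0, -9, 0, 81/20, …
g: a_k = 3, 6, 6, 4, 2, 4/5, …
h₀=f·g: eliminate ⇒ L₀, order ≤ 2·1.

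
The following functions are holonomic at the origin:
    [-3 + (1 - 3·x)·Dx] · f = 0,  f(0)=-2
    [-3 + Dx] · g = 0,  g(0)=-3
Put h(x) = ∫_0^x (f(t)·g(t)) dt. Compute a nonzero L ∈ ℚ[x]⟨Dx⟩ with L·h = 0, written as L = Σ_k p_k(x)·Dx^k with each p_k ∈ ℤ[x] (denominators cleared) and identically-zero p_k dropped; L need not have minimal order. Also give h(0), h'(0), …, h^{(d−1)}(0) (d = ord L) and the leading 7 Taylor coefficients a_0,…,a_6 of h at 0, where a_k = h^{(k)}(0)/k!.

L = (6 - 9·x)·Dx + (-1 + 3·x)·Dx^2  (order 2).
h: a_k = 0, 6, 18, 45, 108, 1053/4, 13203/20, …
ICs: h(0) = 0, h′(0) = 6.

f: a_k = -2, -6, -18, -54, -162, -486, -1458, …
g: a_k = -3, -9, -27/2, -27/2, -81/8, -243/40, -243/80, …
Sym-product of L_f,L_g gives L₀ (≤ ord 1).
h=∫h₀ ⇒ L = L₀·Dx.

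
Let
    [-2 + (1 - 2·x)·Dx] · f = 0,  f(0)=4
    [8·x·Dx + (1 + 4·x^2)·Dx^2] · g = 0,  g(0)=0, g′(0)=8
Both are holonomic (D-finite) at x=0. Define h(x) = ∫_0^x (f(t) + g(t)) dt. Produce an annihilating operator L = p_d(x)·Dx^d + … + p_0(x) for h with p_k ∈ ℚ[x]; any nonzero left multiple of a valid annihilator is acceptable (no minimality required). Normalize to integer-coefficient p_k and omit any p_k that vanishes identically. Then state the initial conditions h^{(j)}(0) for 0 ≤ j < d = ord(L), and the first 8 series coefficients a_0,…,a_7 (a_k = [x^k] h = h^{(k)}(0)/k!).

L = (-8 + 64·x + 96·x^2)·Dx^2 + (8 - 8·x + 32·x^2 + 96·x^3)·Dx^3 + (-1 + 16·x^4)·Dx^4  (order 4).
h: a_k = 0, 4, 8, 16/3, 16/3, 64/5, 128/5, 256/7, …
ICs: h(0) = 0, h′(0) = 4, h′′(0) = 16, h′′′(0) = 32.

f: a_k = 4, 8, 16, 32, 64, 128, 256, 512, …
g: a_k = 0, 8, 0, -32/3, 0, 128/5, 0, -512/7, …
Weyl lclm of L_f,L_g ⇒ L₀ (ord ≤ 3).
h=∫h₀ ⇒ L = L₀·Dx.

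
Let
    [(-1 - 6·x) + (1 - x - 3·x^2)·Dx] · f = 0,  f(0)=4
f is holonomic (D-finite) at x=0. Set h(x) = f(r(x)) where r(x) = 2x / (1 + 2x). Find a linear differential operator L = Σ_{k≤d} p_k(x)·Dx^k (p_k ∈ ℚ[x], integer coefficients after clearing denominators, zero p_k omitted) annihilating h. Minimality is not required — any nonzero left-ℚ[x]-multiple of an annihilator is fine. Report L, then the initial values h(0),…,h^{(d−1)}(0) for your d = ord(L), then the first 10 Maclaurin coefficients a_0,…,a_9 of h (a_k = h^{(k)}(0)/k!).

f: a_k = 4, 4, 16, 28, 76, 160, 388, 868, 2032, 4636, …
L₀ from L_f via x↦r, Dx↦r'^{-1}Dx.
L = (2 + 28·x) + (-1 - 4·x + 8·x^2 + 24·x^3)·Dx  (order 1).
h: a_k = 4, 8, 48, 0, 576, -1152, 9216, -32256, 175104, -737280, …
ICs: h(0) = 4.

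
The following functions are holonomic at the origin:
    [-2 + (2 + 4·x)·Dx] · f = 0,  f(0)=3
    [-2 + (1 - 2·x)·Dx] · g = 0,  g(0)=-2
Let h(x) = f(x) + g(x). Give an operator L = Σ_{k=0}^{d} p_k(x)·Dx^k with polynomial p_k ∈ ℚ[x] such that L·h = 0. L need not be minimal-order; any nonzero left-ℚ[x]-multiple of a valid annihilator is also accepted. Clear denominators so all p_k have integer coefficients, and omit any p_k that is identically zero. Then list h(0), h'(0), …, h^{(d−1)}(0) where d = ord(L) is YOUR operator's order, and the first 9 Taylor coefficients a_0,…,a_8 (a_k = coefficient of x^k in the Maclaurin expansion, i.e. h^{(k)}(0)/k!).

f: a_k = 3, 3, -3/2, 3/2, -15/8, 21/8, -63/16, 99/16, -1287/128, …
g: a_k = -2, -4, -8, -16, -32, -64, -128, -256, -512, …
L₀ := lclm(L_f,L_g); ord L₀ ≤ 1+1.
L = (10 + 12·x) + (-9 - 28·x - 36·x^2)·Dx + (1 + 6·x - 4·x^2 - 24·x^3)·Dx^2  (order 2).
h: a_k = 1, -1, -19/2, -29/2, -271/8, -491/8, -2111/16, -3997/16, -66823/128, …
ICs: h(0) = 1, h′(0) = -1.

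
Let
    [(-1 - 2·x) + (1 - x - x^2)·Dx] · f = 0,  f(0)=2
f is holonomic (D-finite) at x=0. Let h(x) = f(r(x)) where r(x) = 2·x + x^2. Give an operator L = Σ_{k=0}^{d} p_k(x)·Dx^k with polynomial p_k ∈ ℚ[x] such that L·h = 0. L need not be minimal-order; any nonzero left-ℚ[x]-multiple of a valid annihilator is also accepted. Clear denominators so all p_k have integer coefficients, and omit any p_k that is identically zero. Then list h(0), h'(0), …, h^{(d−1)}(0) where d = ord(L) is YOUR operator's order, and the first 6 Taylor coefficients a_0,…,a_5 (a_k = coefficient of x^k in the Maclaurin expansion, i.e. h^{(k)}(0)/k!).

f: a_k = 2, 2, 4, 6, 10, 16, …
Change of var in L_f (x↦r) gives L₀.
L = (2 + 10·x + 12·x^2 + 4·x^3) + (-1 + 2·x + 5·x^2 + 4·x^3 + x^4)·Dx  (order 1).
h: a_k = 2, 4, 18, 64, 236, 868, …
ICs: h(0) = 2.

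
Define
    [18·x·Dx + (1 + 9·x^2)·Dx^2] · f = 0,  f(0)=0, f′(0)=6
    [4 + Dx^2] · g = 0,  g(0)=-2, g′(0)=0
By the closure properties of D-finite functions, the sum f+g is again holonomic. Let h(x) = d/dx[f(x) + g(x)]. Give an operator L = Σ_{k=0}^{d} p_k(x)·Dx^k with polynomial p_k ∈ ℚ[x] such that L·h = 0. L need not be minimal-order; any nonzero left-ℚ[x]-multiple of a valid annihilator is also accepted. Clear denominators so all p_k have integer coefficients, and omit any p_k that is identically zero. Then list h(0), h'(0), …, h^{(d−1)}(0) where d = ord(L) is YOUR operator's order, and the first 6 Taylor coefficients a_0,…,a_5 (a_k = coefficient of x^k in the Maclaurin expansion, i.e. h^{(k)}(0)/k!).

f: a_k = 0, 6, 0, -18, 0, 486/5, …
g: a_k = -2, 0, 4, 0, -4/3, 0, …
f+g: L₀ = lclm(L_f,L_g), ord ≤ 2+2.
h=h₀': d/dx-closure on L₀ ⇒ L.
L = (-3744·x + 37584·x^3 + 11664·x^5) + (-28 + 864·x^2 + 10692·x^4 + 5832·x^6)·Dx + (-936·x + 9396·x^3 + 2916·x^5)·Dx^2 + (-7 + 216·x^2 + 2673·x^4 + 1458·x^6)·Dx^3  (order 3).
h: a_k = 6, 8, -54, -16/3, 486, 16/15, …
ICs: h(0) = 6, h′(0) = 8, h′′(0) = -108.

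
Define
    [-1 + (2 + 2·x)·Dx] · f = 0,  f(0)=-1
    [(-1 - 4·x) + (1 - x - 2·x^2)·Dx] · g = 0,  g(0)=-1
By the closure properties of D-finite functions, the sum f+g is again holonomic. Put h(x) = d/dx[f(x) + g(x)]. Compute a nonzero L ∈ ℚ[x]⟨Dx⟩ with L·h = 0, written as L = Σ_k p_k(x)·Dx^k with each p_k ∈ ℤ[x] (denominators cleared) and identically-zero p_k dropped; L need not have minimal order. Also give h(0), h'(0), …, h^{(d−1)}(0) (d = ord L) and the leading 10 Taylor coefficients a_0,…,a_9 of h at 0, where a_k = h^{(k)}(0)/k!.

L = (-78 - 288·x - 288·x^2 - 240·x^3) + (-117 - 693·x - 1188·x^2 - 1332·x^3 - 720·x^4)·Dx + (26 + 52·x + 2·x^2 - 208·x^3 - 344·x^4 - 160·x^5)·Dx^2  (order 2).
h: a_k = -3/2, -23/4, -243/16, -1403/32, -26915/256, -132033/512, -1218791/2048, -5602899/4096, -201136419/65536, -895209605/131072, …
ICs: h(0) = -3/2, h′(0) = -23/4.

f: a_k = -1, -1/2, 1/8, -1/16, 5/128, -7/256, 21/1024, -33/2048, 429/32768, -715/65536, …
g: a_k = -1, -1, -3, -5, -11, -21, -43, -85, -171, -341, …
f+g: L₀ = lclm(L_f,L_g), ord ≤ 1+1.
Differentiate: ansatz ord ≤ ord L₀ ⇒ L.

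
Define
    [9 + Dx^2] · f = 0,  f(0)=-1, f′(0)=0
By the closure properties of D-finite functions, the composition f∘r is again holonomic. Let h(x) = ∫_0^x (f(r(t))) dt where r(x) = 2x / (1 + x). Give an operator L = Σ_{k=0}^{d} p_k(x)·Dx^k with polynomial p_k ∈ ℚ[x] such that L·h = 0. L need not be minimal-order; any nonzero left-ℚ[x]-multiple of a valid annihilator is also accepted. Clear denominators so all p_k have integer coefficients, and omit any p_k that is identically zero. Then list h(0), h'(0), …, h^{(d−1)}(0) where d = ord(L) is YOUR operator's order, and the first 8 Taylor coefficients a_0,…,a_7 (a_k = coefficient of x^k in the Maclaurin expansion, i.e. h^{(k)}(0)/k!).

L = 36·Dx + (2 + 6·x + 6·x^2 + 2·x^3)·Dx^2 + (1 + 4·x + 6·x^2 + 4·x^3 + x^4)·Dx^3  (order 3).
h: a_k = 0, -1, 0, 6, -9, 0, 24, -1926/35, …
ICs: h(0) = 0, h′(0) = -1, h′′(0) = 0.

f: a_k = -1, 0, 9/2, 0, -27/8, 0, 81/80, 0, …
h₀=f(r): pull back L_f along r ⇒ L₀.
∫: right-multiply L₀ by Dx.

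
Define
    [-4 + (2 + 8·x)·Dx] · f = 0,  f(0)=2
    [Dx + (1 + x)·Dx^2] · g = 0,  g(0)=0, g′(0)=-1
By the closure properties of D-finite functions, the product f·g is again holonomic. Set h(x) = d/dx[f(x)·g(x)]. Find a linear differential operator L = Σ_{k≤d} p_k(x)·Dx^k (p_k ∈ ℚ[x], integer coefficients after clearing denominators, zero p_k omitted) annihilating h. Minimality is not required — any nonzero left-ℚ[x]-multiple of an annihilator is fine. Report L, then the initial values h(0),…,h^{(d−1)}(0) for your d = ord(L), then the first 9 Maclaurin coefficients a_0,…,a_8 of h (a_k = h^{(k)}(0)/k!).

f: a_k = 2, 4, -4, 8, -20, 56, -168, 528, -1716, …
g: a_k = 0, -1, 1/2, -1/3, 1/4, -1/5, 1/6, -1/7, 1/8, …
h₀=f·g: eliminate ⇒ L₀, order ≤ 1·2.
Differentiate: ansatz ord ≤ ord L₀ ⇒ L.
L = (-4 + 40·x + 8·x^2) + (28 + 174·x + 264·x^2 + 64·x^3)·Dx + (5 + 47·x + 138·x^2 + 128·x^3 + 32·x^4)·Dx^2  (order 2).
h: a_k = -2, -6, 16, -130/3, 389/3, -2104/5, 21614/15, -536134/105, 259079/14, …
ICs: h(0) = -2, h′(0) = -6.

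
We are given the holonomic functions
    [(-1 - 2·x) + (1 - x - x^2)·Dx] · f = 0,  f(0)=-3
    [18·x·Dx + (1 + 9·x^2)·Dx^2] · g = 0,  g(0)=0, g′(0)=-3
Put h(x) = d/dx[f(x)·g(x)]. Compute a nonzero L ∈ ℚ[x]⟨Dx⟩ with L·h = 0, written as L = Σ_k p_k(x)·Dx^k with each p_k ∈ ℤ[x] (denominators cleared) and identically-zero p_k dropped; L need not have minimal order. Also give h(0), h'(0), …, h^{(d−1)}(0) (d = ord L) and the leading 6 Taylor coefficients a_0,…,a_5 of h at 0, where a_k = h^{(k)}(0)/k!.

L = (-30 + 1134·x^2 + 1944·x^3 + 2916·x^4) + (12 + 42·x - 108·x^2 + 198·x^3 + 1944·x^4 + 1944·x^5)·Dx + (-1 - 8·x - 26·x^2 - 36·x^3 - 126·x^4 + 324·x^5 + 243·x^6)·Dx^2  (order 2).
h: a_k = 9, 18, -27, 0, 684, 4104/5, …
ICs: h(0) = 9, h′(0) = 18.

f: a_k = -3, -3, -6, -9, -15, -24, …
g: a_k = 0, -3, 0, 9, 0, -243/5, …
Sym-product of L_f,L_g gives L₀ (≤ ord 2).
h=h₀': d/dx-closure on L₀ ⇒ L.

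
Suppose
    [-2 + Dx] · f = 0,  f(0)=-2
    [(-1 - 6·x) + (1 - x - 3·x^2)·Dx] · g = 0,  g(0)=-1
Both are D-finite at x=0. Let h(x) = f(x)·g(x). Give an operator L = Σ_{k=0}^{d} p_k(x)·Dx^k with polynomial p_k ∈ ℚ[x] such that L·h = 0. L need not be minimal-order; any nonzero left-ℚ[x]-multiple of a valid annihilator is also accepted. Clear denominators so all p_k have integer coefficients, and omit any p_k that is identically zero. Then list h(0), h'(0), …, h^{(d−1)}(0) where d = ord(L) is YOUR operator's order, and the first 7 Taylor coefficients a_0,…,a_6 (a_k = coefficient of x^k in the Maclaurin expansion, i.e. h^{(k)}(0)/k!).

f: a_k = -2, -4, -4, -8/3, -4/3, -8/15, -8/45, …
g: a_k = -1, -1, -4, -7, -19, -40, -97, …
L₀ := L_f ⊗_s L_g (sym. prod.), ord ≤ 1.
L = (3 + 4·x - 6·x^2) + (-1 + x + 3·x^2)·Dx  (order 1).
h: a_k = 2, 6, 16, 110/3, 86, 2948/15, 20462/45, …
ICs: h(0) = 2.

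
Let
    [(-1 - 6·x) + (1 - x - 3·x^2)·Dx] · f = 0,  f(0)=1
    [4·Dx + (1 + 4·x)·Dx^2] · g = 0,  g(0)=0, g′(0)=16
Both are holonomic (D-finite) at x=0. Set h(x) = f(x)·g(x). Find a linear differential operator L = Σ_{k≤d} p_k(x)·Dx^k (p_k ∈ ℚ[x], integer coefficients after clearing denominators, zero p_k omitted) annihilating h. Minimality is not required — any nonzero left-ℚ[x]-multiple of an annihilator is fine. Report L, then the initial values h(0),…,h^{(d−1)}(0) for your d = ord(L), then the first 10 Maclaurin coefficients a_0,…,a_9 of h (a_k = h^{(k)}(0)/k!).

f: a_k = 1, 1, 4, 7, 19, 40, 97, 217, 508, 1159, …
g: a_k = 0, 16, -32, 256/3, -256, 4096/5, -8192/3, 65536/7, -32768, 1048576/9, …
L₀ := L_f ⊗_s L_g (sym. prod.), ord ≤ 2.
L = (10 + 48·x) + (-2 + 24·x + 60·x^2)·Dx + (-1 - 3·x + 7·x^2 + 12·x^3)·Dx^2  (order 2).
h: a_k = 0, 16, -16, 352/3, -560/3, 14768/15, -34592/15, 1051024/105, -3116048/105, 36811232/315, …
ICs: h(0) = 0, h′(0) = 16.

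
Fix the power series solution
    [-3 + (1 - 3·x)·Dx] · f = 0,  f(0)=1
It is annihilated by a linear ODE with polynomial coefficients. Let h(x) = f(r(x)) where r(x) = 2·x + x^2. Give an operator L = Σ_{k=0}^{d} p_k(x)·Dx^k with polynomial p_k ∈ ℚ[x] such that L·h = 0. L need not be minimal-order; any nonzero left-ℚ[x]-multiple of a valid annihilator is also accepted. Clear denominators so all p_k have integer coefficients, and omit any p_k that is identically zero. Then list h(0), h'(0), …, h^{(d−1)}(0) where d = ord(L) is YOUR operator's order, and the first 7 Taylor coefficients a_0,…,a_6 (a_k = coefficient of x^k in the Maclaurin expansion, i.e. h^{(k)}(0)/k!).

L = (6 + 6·x) + (-1 + 6·x + 3·x^2)·Dx  (order 1).
h: a_k = 1, 6, 39, 252, 1629, 10530, 68067, …
ICs: h(0) = 1.

f: a_k = 1, 3, 9, 27, 81, 243, 729, …
Substitute x→r, Dx→(1/r')Dx; clear ⇒ L₀.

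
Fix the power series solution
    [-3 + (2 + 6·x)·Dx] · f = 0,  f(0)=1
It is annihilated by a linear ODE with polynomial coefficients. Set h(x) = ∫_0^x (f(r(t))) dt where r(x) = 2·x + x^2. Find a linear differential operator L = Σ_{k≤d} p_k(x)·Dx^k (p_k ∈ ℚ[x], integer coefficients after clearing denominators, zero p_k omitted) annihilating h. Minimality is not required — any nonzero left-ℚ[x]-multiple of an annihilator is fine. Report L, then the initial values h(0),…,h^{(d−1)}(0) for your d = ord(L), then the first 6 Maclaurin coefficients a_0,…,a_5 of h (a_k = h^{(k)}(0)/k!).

L = (-3 - 3·x)·Dx + (1 + 6·x + 3·x^2)·Dx^2  (order 2).
h: a_k = 0, 1, 3/2, -1, 9/4, -63/10, …
ICs: h(0) = 0, h′(0) = 1.

f: a_k = 1, 3/2, -9/8, 27/16, -405/128, 1701/256, …
L₀ from L_f via x↦r, Dx↦r'^{-1}Dx.
h=∫h₀ ⇒ L = L₀·Dx.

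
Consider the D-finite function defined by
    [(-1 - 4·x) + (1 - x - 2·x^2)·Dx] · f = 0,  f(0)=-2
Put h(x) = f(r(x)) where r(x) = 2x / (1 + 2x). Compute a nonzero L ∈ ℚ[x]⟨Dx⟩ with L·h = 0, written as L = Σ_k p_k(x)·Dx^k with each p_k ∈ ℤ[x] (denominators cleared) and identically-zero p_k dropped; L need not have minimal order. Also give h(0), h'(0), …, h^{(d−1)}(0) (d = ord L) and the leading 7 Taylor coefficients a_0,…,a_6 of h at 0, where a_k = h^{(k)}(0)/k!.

f: a_k = -2, -2, -6, -10, -22, -42, -86, …
f∘r: x↦r, Dx↦Dx/r' in L_f ⇒ L₀.
L = (2 + 20·x) + (-1 - 4·x + 4·x^2 + 16·x^3)·Dx  (order 1).
h: a_k = -2, -4, -16, 0, -128, 256, -1536, …
ICs: h(0) = -2.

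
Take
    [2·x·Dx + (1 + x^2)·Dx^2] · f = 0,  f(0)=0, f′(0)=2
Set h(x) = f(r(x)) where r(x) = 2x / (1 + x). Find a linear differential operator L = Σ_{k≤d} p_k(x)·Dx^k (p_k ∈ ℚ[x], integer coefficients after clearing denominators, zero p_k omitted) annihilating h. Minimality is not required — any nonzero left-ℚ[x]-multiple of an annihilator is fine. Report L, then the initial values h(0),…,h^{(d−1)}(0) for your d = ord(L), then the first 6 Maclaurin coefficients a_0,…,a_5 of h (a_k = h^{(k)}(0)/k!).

f: a_k = 0, 2, 0, -2/3, 0, 2/5, …
f∘r: x↦r, Dx↦Dx/r' in L_f ⇒ L₀.
L = (2 + 10·x)·Dx + (1 + 2·x + 5·x^2)·Dx^2  (order 2).
h: a_k = 0, 4, -4, -4/3, 12, -76/5, …
ICs: h(0) = 0, h′(0) = 4.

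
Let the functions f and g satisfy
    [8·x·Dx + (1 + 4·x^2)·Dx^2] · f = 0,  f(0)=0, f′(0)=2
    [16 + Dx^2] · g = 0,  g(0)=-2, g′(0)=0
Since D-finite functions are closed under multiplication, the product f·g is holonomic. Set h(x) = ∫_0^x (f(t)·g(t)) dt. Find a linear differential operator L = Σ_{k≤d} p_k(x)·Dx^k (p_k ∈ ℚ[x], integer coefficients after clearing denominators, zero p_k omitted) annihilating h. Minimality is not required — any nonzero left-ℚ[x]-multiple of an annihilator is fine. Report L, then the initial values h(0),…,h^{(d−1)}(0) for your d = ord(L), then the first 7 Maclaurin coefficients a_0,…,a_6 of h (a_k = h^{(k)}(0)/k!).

L = (2560 + 29696·x^2 + 118784·x^4 + 262144·x^6 + 262144·x^8)·Dx + (1536·x + 14336·x^3 + 49152·x^5 + 65536·x^7)·Dx^2 + (240 + 3008·x^2 + 13824·x^4 + 32768·x^6 + 32768·x^8)·Dx^3 + (96·x + 896·x^3 + 3072·x^5 + 4096·x^7)·Dx^4 + (5 + 72·x^2 + 400·x^4 + 1024·x^6 + 1024·x^8)·Dx^5  (order 5).
h: a_k = 0, 0, -2, 0, 28/3, 0, -736/45, …
ICs: h(0) = 0, h′(0) = 0, h′′(0) = -4, h′′′(0) = 0, h′′′′(0) = 224.

f: a_k = 0, 2, 0, -8/3, 0, 32/5, 0, …
g: a_k = -2, 0, 16, 0, -64/3, 0, 512/45, …
Sym-product of L_f,L_g gives L₀ (≤ ord 4).
h=∫h₀ ⇒ L = L₀·Dx.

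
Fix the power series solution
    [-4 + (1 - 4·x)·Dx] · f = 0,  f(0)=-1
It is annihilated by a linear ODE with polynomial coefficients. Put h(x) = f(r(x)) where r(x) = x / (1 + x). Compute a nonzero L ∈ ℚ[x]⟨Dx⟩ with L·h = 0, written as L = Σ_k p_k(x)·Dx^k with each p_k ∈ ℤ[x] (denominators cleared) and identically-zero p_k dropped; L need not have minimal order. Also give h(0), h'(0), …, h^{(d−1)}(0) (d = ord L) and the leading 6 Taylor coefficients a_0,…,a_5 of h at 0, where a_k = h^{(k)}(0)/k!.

f: a_k = -1, -4, -16, -64, -256, -1024, …
h₀=f(r): pull back L_f along r ⇒ L₀.
L = 4 + (-1 + 2·x + 3·x^2)·Dx  (order 1).
h: a_k = -1, -4, -12, -36, -108, -324, …
ICs: h(0) = -1.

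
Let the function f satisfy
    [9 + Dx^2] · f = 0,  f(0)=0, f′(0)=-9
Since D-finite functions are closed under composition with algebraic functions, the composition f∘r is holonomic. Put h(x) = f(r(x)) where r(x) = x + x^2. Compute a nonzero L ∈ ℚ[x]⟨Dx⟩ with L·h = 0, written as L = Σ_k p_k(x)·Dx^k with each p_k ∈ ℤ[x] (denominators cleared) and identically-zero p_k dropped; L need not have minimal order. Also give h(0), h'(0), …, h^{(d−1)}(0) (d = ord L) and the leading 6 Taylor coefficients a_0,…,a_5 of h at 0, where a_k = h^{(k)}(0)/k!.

L = (9 + 54·x + 108·x^2 + 72·x^3) - 2·Dx + (1 + 2·x)·Dx^2  (order 2).
h: a_k = 0, -9, -9, 27/2, 81/2, 1377/40, …
ICs: h(0) = 0, h′(0) = -9.

f: a_k = 0, -9, 0, 27/2, 0, -243/40, …
L₀ from L_f via x↦r, Dx↦r'^{-1}Dx.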